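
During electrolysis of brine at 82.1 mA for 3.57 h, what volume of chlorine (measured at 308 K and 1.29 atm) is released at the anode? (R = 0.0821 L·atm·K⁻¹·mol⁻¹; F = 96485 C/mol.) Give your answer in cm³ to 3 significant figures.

107 cm³

Q = It = 0.0821 × 12852 = 1055 C
n(e⁻) = Q/F = 1055/96485 = 0.01093 mol
2Cl⁻ → Cl₂ + 2e⁻, so n(Cl₂) = 0.01093 / 2 = 0.005465 mol
V = nRT/P = 0.005465 × 0.0821 × 308 / 1.29 = 0.1071 L
= 107 cm³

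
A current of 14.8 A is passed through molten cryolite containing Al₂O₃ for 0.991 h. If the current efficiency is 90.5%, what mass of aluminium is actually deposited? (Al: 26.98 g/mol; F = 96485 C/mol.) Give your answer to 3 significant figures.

Q = 14.8 × 3567.6 = 52800 C
n(e⁻) = 52800 / 96485 = 0.5472 mol
Al³⁺ + 3e⁻ → Al, so theoretical m(Al) = 0.1824 × 26.98 = 4.921 g
Actual mass = 90.5% × 4.921 = 4.45 g

4.45 g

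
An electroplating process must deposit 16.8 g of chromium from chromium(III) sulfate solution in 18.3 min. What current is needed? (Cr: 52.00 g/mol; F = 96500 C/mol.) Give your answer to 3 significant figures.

n(Cr) = 16.8 / 52.00 = 0.3231 mol
Cr³⁺ + 3e⁻ → Cr, so n(e⁻) = 3 × 0.3231 = 0.9693 mol
Q = 0.9693 × 96500 = 93540 C
I = Q / t = 93540 / 1098 s = 85.2 A

85.2 A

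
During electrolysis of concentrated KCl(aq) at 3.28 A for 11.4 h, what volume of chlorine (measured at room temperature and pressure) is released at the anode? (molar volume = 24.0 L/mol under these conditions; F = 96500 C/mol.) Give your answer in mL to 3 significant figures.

16700 mL

Q = 3.28 A × 41040 s = 1.346×10^5 C
n(e⁻) = 1.346×10^5 / 96500 = 1.395 mol
2Cl⁻ → Cl₂ + 2e⁻, so n(Cl₂) = 1.395 / 2 = 0.6975 mol
V = 0.6975 × 24.0 = 16.74 L
= 16700 mL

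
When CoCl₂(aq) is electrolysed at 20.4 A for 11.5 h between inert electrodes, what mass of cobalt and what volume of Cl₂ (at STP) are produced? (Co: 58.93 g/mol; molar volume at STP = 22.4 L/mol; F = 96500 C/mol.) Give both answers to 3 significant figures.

258 g Co; 98.0 L Cl₂

Q = 20.4 × 41400 = 8.446×10^5 C; n(e⁻) = 8.446×10^5 / 96500 = 8.752 mol
Cathode: Co²⁺ + 2e⁻ → Co → n(Co) = 8.752/2 = 4.376 mol → 258 g
Anode: 2Cl⁻ → Cl₂ + 2e⁻ → n(Cl₂) = 8.752/2 = 4.376 mol → 98.0 L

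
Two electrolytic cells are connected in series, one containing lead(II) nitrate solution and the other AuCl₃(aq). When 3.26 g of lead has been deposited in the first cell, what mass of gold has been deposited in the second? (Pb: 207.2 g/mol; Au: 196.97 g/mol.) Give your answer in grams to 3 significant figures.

2.07 g

n(Pb) = 3.26 / 207.2 = 0.01573 mol
Pb²⁺ + 2e⁻ → Pb, so n(e⁻) = 2 × 0.01573 = 0.03146 mol
Since the cells are in series, n(e⁻) in the Au cell is also 0.03146 mol.
Au³⁺ + 3e⁻ → Au, so n(Au) = 0.03146 / 3 = 0.01049 mol
m(Au) = 0.01049 × 196.97 = 2.07 g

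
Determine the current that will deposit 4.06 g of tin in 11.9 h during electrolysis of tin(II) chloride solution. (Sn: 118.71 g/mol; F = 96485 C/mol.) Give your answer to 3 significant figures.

n(Sn) = 4.06 / 118.71 = 0.03420 mol
Sn²⁺ + 2e⁻ → Sn, so n(e⁻) = 2 × 0.03420 = 0.06840 mol
Q = 0.06840 × 96485 = 6600 C
I = Q / t = 6600 / 42840 s = 0.154 A

0.154 A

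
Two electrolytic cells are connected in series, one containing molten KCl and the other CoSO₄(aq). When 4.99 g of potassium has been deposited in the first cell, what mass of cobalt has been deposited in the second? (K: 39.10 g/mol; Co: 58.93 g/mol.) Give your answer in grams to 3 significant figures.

n(K) = 4.99 / 39.10 = 0.1276 mol
K⁺ + e⁻ → K, so n(e⁻) = 0.1276 mol
Since the cells are in series, n(e⁻) in the Co cell is also 0.1276 mol.
Co²⁺ + 2e⁻ → Co, so n(Co) = 0.1276 / 2 = 0.06380 mol
m(Co) = 0.06380 × 58.93 = 3.76 g

3.76 g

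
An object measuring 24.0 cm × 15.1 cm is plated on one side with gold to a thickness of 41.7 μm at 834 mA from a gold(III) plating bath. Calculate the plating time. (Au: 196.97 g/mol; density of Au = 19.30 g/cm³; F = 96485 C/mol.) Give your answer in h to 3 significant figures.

14.3 h

Plated area = 24.0 × 15.1 = 362.4 cm²
Volume = 362.4 × 41.7×10⁻⁴ cm = 1.511 cm³
m(Au) = 1.511 × 19.30 = 29.16 g
n(Au) = 29.16 / 196.97 = 0.1480 mol; n(e⁻) = 3 × 0.1480 = 0.4440 mol
Q = 0.4440 × 96485 = 42840 C
t = 42840 / 0.834 = 51370 s = 14.3 h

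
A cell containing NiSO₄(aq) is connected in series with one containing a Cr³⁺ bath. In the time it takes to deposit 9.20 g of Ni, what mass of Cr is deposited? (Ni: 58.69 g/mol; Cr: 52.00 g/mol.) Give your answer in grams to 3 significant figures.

5.43 g

n(Ni) = 9.20 / 58.69 = 0.1568 mol
Ni²⁺ + 2e⁻ → Ni, so n(e⁻) = 2 × 0.1568 = 0.3136 mol
Same current for the same time ⇒ same n(e⁻) = 0.3136 mol in both cells.
Cr³⁺ + 3e⁻ → Cr, so n(Cr) = 0.3136 / 3 = 0.1045 mol
m(Cr) = 0.1045 × 52.00 = 5.43 g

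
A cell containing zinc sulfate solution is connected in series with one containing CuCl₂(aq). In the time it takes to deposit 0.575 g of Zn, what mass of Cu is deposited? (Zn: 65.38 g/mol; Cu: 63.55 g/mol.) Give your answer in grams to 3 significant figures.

n(Zn) = 0.575 / 65.38 = 0.008795 mol
Zn²⁺ + 2e⁻ → Zn, so n(e⁻) = 2 × 0.008795 = 0.01759 mol
In series, the same 0.01759 mol of electrons flows through the second cell.
Cu²⁺ + 2e⁻ → Cu, so n(Cu) = 0.01759 / 2 = 0.008795 mol
m(Cu) = 0.008795 × 63.55 = 0.559 g

0.559 g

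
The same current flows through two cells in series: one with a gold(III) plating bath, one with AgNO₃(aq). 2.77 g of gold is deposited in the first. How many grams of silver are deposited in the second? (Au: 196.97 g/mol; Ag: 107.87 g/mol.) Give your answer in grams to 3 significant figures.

4.55 g

n(Au) = 2.77 / 196.97 = 0.01406 mol
Au³⁺ + 3e⁻ → Au, so n(e⁻) = 3 × 0.01406 = 0.04218 mol
Same current for the same time ⇒ same n(e⁻) = 0.04218 mol in both cells.
Ag⁺ + e⁻ → Ag, so n(Ag) = 0.04218 mol
m(Ag) = 0.04218 × 107.87 = 4.55 g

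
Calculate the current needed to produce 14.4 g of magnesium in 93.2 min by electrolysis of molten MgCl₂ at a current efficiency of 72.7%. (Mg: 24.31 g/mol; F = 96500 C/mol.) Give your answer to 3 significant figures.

28.1 A

n(Mg) = 14.4 / 24.31 = 0.5923 mol
Mg²⁺ + 2e⁻ → Mg, so n(e⁻) = 2 × 0.5923 = 1.185 mol
Q = 1.185 × 96500 / 0.727 = 1.573×10^5 C
I = Q / t = 1.573×10^5 / 5592 s = 28.1 A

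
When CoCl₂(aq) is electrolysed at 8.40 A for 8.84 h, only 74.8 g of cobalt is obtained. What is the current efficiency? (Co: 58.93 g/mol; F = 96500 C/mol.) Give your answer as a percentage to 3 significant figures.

91.6%

Q = 8.40 × 31824 = 2.673×10^5 C
n(e⁻) = 2.673×10^5 / 96500 = 2.770 mol
Co²⁺ + 2e⁻ → Co, so theoretical n(Co) = 1.385 mol → 81.62 g
Efficiency = 74.8 / 81.62 = 0.9164 = 91.6%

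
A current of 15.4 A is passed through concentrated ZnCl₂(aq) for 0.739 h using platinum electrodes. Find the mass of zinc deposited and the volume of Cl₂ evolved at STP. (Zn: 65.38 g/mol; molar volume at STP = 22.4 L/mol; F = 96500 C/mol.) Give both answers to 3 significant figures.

13.9 g Zn; 4.76 L Cl₂

Q = 15.4 × 2660.4 = 40970 C; n(e⁻) = 40970 / 96500 = 0.4246 mol
Cathode: Zn²⁺ + 2e⁻ → Zn → n(Zn) = 0.4246/2 = 0.2123 mol → 13.9 g
Anode: 2Cl⁻ → Cl₂ + 2e⁻ → n(Cl₂) = 0.4246/2 = 0.2123 mol → 4.76 L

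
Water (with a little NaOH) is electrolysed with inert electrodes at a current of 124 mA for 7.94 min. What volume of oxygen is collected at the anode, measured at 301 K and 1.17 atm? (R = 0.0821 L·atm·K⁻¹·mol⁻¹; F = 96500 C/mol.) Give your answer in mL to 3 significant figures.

Q = It = 0.124 × 476.4 = 59.07 C
Moles of electrons = 59.07 / 96500 = 6.121×10^-4 mol
2H₂O → O₂ + 4H⁺ + 4e⁻, so n(O₂) = 6.121×10^-4 / 4 = 1.530×10^-4 mol
V = nRT/P = 1.530×10^-4 × 0.0821 × 301 / 1.17 = 0.003232 L
= 3.23 mL

3.23 mL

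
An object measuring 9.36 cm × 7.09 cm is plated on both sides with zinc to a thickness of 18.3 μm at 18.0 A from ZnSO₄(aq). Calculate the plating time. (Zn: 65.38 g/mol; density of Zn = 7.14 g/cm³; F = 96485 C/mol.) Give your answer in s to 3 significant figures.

Plated area = 2 × 9.36 × 7.09 = 132.7 cm²
Volume = 132.7 × 18.3×10⁻⁴ cm = 0.2428 cm³
m(Zn) = 0.2428 × 7.14 = 1.734 g
n(Zn) = 1.734 / 65.38 = 0.02652 mol; n(e⁻) = 2 × 0.02652 = 0.05304 mol
Q = 0.05304 × 96485 = 5118 C
t = 5118 / 18.0 = 284.3 s

284 s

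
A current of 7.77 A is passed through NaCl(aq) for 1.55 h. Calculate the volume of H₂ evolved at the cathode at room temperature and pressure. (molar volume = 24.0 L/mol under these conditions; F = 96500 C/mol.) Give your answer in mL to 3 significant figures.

5390 mL

Q = 7.77 A × 5580 s = 43360 C
n(e⁻) = 43360 / 96500 = 0.4493 mol
2H⁺ + 2e⁻ → H₂, so n(H₂) = 0.4493 / 2 = 0.2247 mol
V = 0.2247 × 24.0 = 5.393 L
= 5390 mL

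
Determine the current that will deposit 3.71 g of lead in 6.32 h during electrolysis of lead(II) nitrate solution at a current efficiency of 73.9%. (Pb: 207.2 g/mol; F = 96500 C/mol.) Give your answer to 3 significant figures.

0.206 A

n(Pb) = 3.71 / 207.2 = 0.01791 mol
Pb²⁺ + 2e⁻ → Pb, so n(e⁻) = 2 × 0.01791 = 0.03582 mol
Q = 0.03582 × 96500 / 0.739 = 4677 C
I = Q / t = 4677 / 22752 s = 0.206 A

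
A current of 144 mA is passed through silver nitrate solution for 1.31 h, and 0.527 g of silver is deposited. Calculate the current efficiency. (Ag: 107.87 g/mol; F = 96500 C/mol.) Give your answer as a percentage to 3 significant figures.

69.4%

Q = 0.144 × 4716 = 679.1 C
n(e⁻) = 679.1 / 96500 = 0.007037 mol
Ag⁺ + e⁻ → Ag, so theoretical n(Ag) = 0.007037 mol → 0.7591 g
Efficiency = 0.527 / 0.7591 = 0.6942 = 69.4%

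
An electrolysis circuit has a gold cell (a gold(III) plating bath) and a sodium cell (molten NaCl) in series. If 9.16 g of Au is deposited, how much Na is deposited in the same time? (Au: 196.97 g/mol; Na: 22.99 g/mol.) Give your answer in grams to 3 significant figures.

3.21 g

n(Au) = 9.16 / 196.97 = 0.04650 mol
Au³⁺ + 3e⁻ → Au, so n(e⁻) = 3 × 0.04650 = 0.1395 mol
The cells are in series, so the same charge (and hence the same n(e⁻) = 0.1395 mol) passes through both.
Na⁺ + e⁻ → Na, so n(Na) = 0.1395 mol
m(Na) = 0.1395 × 22.99 = 3.21 g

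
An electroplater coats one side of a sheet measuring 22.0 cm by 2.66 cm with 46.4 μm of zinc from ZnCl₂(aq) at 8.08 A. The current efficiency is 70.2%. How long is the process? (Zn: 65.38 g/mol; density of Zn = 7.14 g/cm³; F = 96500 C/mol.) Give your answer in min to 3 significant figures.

Plated area = 22.0 × 2.66 = 58.52 cm²
Volume = 58.52 × 46.4×10⁻⁴ cm = 0.2715 cm³
m(Zn) = 0.2715 × 7.14 = 1.939 g
n(Zn) = 1.939 / 65.38 = 0.02966 mol; n(e⁻) = 2 × 0.02966 = 0.05932 mol
Q = 0.05932 × 96500 / 0.702 = 8154 C
t = 8154 / 8.08 = 1009 s = 16.8 min

16.8 min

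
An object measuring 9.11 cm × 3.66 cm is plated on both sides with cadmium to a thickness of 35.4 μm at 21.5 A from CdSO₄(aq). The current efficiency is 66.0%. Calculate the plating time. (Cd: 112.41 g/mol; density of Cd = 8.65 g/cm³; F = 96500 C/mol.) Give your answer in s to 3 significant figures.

247 s

Plated area = 2 × 9.11 × 3.66 = 66.69 cm²
Volume = 66.69 × 35.4×10⁻⁴ cm = 0.2361 cm³
m(Cd) = 0.2361 × 8.65 = 2.042 g
n(Cd) = 2.042 / 112.41 = 0.01817 mol; n(e⁻) = 2 × 0.01817 = 0.03634 mol
Q = 0.03634 × 96500 / 0.660 = 5313 C
t = 5313 / 21.5 = 247.1 s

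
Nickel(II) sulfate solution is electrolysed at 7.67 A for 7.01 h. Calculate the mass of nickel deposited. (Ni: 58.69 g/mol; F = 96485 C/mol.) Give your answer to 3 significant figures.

58.9 g

Charge passed = 7.67 × 25236 = 1.936×10^5 C
Moles of electrons = 1.936×10^5 / 96485 = 2.007 mol
Ni²⁺ + 2e⁻ → Ni, so n(Ni) = 2.007 / 2 = 1.004 mol
m = 1.004 × 58.69 = 58.9 g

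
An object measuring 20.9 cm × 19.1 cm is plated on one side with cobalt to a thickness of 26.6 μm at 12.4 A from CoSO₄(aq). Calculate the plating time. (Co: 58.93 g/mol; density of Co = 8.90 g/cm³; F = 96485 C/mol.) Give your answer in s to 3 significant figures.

Plated area = 20.9 × 19.1 = 399.2 cm²
Volume = 399.2 × 26.6×10⁻⁴ cm = 1.062 cm³
m(Co) = 1.062 × 8.90 = 9.452 g
n(Co) = 9.452 / 58.93 = 0.1604 mol; n(e⁻) = 2 × 0.1604 = 0.3208 mol
Q = 0.3208 × 96485 = 30950 C
t = 30950 / 12.4 = 2496 s

2500 s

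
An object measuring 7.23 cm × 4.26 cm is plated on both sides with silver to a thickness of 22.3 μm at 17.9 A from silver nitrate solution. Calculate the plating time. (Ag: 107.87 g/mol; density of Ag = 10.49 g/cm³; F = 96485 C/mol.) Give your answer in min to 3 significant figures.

1.20 min

Plated area = 2 × 7.23 × 4.26 = 61.60 cm²
Volume = 61.60 × 22.3×10⁻⁴ cm = 0.1374 cm³
m(Ag) = 0.1374 × 10.49 = 1.441 g
n(Ag) = 1.441 / 107.87 = 0.01336 mol; n(e⁻) = 0.01336 mol
Q = 0.01336 × 96485 = 1289 C
t = 1289 / 17.9 = 72.01 s = 1.20 min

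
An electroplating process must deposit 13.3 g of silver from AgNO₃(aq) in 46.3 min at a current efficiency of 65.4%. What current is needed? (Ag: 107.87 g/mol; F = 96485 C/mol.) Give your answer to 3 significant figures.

6.55 A

n(Ag) = 13.3 / 107.87 = 0.1233 mol
Ag⁺ + e⁻ → Ag, so n(e⁻) = 0.1233 mol
Q = 0.1233 × 96485 / 0.654 = 18190 C
I = Q / t = 18190 / 2778 s = 6.55 A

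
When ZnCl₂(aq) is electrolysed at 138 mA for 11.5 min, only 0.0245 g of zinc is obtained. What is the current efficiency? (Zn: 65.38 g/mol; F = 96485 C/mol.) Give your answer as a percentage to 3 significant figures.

Q = 0.138 × 690 = 95.22 C
n(e⁻) = 95.22 / 96485 = 9.869×10^-4 mol
Zn²⁺ + 2e⁻ → Zn, so theoretical n(Zn) = 4.935×10^-4 mol → 0.03227 g
Efficiency = 0.0245 / 0.03227 = 0.7592 = 75.9%

75.9%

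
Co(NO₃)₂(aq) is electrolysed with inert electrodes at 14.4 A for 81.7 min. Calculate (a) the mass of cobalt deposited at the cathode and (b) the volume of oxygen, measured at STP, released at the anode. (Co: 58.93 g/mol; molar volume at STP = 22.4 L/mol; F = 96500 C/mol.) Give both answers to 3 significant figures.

Q = 14.4 × 4902 = 70590 C; n(e⁻) = 70590 / 96500 = 0.7315 mol
Cathode: Co²⁺ + 2e⁻ → Co → n(Co) = 0.7315/2 = 0.3658 mol → 21.6 g
Anode: 2H₂O → O₂ + 4H⁺ + 4e⁻ → n(O₂) = 0.7315/4 = 0.1829 mol → 4.10 L

21.6 g Co; 4.10 L O₂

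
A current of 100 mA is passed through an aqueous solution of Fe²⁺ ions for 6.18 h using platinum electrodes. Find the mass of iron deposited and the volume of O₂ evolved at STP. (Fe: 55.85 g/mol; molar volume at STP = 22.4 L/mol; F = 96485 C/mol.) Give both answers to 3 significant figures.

Q = 0.100 × 22248 = 2225 C; n(e⁻) = 2225 / 96485 = 0.02306 mol
Cathode: Fe²⁺ + 2e⁻ → Fe → n(Fe) = 0.02306/2 = 0.01153 mol → 0.644 g
Anode: 2H₂O → O₂ + 4H⁺ + 4e⁻ → n(O₂) = 0.02306/4 = 0.005765 mol → 0.129 L

0.644 g Fe; 0.129 L O₂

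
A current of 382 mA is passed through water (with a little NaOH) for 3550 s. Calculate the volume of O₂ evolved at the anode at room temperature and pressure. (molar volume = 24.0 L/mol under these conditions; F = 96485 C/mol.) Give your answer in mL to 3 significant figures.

Q = It = 0.382 × 3550 = 1356 C
Moles of electrons = 1356 / 96485 = 0.01405 mol
2H₂O → O₂ + 4H⁺ + 4e⁻, so n(O₂) = 0.01405 / 4 = 0.003513 mol
V = 0.003513 × 24.0 = 0.08431 L
= 84.3 mL

84.3 mL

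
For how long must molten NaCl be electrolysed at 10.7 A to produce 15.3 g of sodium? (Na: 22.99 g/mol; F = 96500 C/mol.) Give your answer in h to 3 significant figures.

n(Na) = 15.3 / 22.99 = 0.6655 mol
Na⁺ + e⁻ → Na, so n(e⁻) = 0.6655 mol
Q = 0.6655 × 96500 = 64220 C
t = Q / I = 64220 / 10.7 = 6002 s = 1.67 h

1.67 h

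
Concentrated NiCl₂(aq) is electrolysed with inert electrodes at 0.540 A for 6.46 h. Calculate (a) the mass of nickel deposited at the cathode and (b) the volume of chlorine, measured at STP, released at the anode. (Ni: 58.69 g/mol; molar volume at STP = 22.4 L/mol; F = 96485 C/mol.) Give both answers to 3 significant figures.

3.82 g Ni; 1.46 L Cl₂

Q = 0.540 × 23256 = 12560 C; n(e⁻) = 12560 / 96485 = 0.1302 mol
Cathode: Ni²⁺ + 2e⁻ → Ni → n(Ni) = 0.1302/2 = 0.06510 mol → 3.82 g
Anode: 2Cl⁻ → Cl₂ + 2e⁻ → n(Cl₂) = 0.1302/2 = 0.06510 mol → 1.46 L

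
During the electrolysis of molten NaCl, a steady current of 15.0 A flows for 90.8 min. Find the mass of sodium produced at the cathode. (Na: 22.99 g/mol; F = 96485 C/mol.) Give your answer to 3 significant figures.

Q = 15.0 A × 5448 s = 81720 C
n(e⁻) = 81720 / 96485 = 0.8470 mol
Na⁺ + e⁻ → Na, so n(Na) = 0.8470 mol
m = 0.8470 × 22.99 = 19.5 g

19.5 g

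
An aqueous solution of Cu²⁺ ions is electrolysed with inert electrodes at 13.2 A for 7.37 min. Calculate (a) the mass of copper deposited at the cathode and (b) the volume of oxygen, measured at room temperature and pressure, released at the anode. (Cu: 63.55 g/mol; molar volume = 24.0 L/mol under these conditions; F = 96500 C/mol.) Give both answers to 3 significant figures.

1.92 g Cu; 0.363 L O₂

Q = 13.2 × 442.2 = 5837 C; n(e⁻) = 5837 / 96500 = 0.06049 mol
Cathode: Cu²⁺ + 2e⁻ → Cu → n(Cu) = 0.06049/2 = 0.03025 mol → 1.92 g
Anode: 2H₂O → O₂ + 4H⁺ + 4e⁻ → n(O₂) = 0.06049/4 = 0.01512 mol → 0.363 L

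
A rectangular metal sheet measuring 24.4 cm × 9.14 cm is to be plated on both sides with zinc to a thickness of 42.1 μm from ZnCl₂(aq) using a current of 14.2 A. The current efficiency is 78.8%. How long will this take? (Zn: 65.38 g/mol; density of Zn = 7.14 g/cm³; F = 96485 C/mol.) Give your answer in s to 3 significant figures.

Plated area = 2 × 24.4 × 9.14 = 446.0 cm²
Volume = 446.0 × 42.1×10⁻⁴ cm = 1.878 cm³
m(Zn) = 1.878 × 7.14 = 13.41 g
n(Zn) = 13.41 / 65.38 = 0.2051 mol; n(e⁻) = 2 × 0.2051 = 0.4102 mol
Q = 0.4102 × 96485 / 0.788 = 50230 C
t = 50230 / 14.2 = 3537 s

3540 s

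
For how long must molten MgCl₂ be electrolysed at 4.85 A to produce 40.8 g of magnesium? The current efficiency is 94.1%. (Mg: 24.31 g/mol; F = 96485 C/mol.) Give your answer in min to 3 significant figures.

1180 min

n(Mg) = 40.8 / 24.31 = 1.678 mol
Mg²⁺ + 2e⁻ → Mg, so n(e⁻) = 2 × 1.678 = 3.356 mol
Q = 3.356 × 96485 / 0.941 = 3.441×10^5 C
t = Q / I = 3.441×10^5 / 4.85 = 70950 s = 1180 min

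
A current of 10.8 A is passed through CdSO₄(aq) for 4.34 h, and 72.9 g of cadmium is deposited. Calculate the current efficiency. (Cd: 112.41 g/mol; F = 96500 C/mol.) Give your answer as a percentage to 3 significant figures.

Q = 10.8 × 15624 = 1.687×10^5 C
n(e⁻) = 1.687×10^5 / 96500 = 1.748 mol
Cd²⁺ + 2e⁻ → Cd, so theoretical n(Cd) = 0.8740 mol → 98.25 g
Efficiency = 72.9 / 98.25 = 0.7420 = 74.2%

74.2%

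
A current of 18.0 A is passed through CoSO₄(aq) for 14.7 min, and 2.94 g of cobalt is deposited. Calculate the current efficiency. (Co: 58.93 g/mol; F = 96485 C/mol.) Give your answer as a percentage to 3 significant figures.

Q = 18.0 × 882 = 15880 C
n(e⁻) = 15880 / 96485 = 0.1646 mol
Co²⁺ + 2e⁻ → Co, so theoretical n(Co) = 0.08230 mol → 4.850 g
Efficiency = 2.94 / 4.850 = 0.6062 = 60.6%

60.6%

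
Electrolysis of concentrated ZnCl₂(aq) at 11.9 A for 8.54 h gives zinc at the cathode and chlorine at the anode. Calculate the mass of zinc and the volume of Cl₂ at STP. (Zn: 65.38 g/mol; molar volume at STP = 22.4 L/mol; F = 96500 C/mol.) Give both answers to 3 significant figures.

Q = 11.9 × 30744 = 3.659×10^5 C; n(e⁻) = 3.659×10^5 / 96500 = 3.792 mol
Cathode: Zn²⁺ + 2e⁻ → Zn → n(Zn) = 3.792/2 = 1.896 mol → 124 g
Anode: 2Cl⁻ → Cl₂ + 2e⁻ → n(Cl₂) = 3.792/2 = 1.896 mol → 42.5 L

124 g Zn; 42.5 L Cl₂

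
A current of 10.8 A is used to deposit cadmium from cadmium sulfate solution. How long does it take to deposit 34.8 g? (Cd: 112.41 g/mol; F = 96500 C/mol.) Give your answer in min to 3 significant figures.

n(Cd) = 34.8 / 112.41 = 0.3096 mol
Cd²⁺ + 2e⁻ → Cd, so n(e⁻) = 2 × 0.3096 = 0.6192 mol
Q = 0.6192 × 96500 = 59750 C
t = Q / I = 59750 / 10.8 = 5532 s = 92.2 min

92.2 min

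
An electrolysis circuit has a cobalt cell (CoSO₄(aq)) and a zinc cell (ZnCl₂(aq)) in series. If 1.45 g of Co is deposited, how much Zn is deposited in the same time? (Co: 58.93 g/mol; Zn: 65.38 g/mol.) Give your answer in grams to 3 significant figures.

n(Co) = 1.45 / 58.93 = 0.02461 mol
Co²⁺ + 2e⁻ → Co, so n(e⁻) = 2 × 0.02461 = 0.04922 mol
In series, the same 0.04922 mol of electrons flows through the second cell.
Zn²⁺ + 2e⁻ → Zn, so n(Zn) = 0.04922 / 2 = 0.02461 mol
m(Zn) = 0.02461 × 65.38 = 1.61 g

1.61 g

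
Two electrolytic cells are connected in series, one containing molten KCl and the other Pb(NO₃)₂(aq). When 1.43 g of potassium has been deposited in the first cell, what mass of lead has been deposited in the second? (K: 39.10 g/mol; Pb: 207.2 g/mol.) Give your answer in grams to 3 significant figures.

n(K) = 1.43 / 39.10 = 0.03657 mol
K⁺ + e⁻ → K, so n(e⁻) = 0.03657 mol
Since the cells are in series, n(e⁻) in the Pb cell is also 0.03657 mol.
Pb²⁺ + 2e⁻ → Pb, so n(Pb) = 0.03657 / 2 = 0.01829 mol
m(Pb) = 0.01829 × 207.2 = 3.79 g

3.79 g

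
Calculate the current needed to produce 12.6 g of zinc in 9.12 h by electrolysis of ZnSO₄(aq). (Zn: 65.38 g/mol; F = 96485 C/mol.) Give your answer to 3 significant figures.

1.13 A

n(Zn) = 12.6 / 65.38 = 0.1927 mol
Zn²⁺ + 2e⁻ → Zn, so n(e⁻) = 2 × 0.1927 = 0.3854 mol
Q = 0.3854 × 96485 = 37190 C
I = Q / t = 37190 / 32832 s = 1.13 A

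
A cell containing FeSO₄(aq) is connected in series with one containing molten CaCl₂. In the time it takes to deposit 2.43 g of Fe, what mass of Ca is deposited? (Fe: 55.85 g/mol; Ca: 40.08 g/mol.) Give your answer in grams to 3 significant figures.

1.74 g

n(Fe) = 2.43 / 55.85 = 0.04351 mol
Fe²⁺ + 2e⁻ → Fe, so n(e⁻) = 2 × 0.04351 = 0.08702 mol
In series, the same 0.08702 mol of electrons flows through the second cell.
Ca²⁺ + 2e⁻ → Ca, so n(Ca) = 0.08702 / 2 = 0.04351 mol
m(Ca) = 0.04351 × 40.08 = 1.74 g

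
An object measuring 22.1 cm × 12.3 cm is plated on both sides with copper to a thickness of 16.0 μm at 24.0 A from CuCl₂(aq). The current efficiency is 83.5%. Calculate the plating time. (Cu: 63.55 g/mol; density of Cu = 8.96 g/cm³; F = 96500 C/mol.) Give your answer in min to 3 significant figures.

19.7 min

Plated area = 2 × 22.1 × 12.3 = 543.7 cm²
Volume = 543.7 × 16.0×10⁻⁴ cm = 0.8699 cm³
m(Cu) = 0.8699 × 8.96 = 7.794 g
n(Cu) = 7.794 / 63.55 = 0.1226 mol; n(e⁻) = 2 × 0.1226 = 0.2452 mol
Q = 0.2452 × 96500 / 0.835 = 28340 C
t = 28340 / 24.0 = 1181 s = 19.7 min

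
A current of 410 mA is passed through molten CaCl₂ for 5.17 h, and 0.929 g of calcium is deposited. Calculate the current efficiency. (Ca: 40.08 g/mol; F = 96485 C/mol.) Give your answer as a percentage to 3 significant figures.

58.6%

Q = 0.410 × 18612 = 7631 C
n(e⁻) = 7631 / 96485 = 0.07909 mol
Ca²⁺ + 2e⁻ → Ca, so theoretical n(Ca) = 0.03955 mol → 1.585 g
Efficiency = 0.929 / 1.585 = 0.5861 = 58.6%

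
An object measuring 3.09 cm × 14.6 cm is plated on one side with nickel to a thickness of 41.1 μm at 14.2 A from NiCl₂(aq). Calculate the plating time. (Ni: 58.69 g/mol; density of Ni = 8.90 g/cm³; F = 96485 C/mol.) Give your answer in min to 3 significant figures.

Plated area = 3.09 × 14.6 = 45.11 cm²
Volume = 45.11 × 41.1×10⁻⁴ cm = 0.1854 cm³
m(Ni) = 0.1854 × 8.90 = 1.650 g
n(Ni) = 1.650 / 58.69 = 0.02811 mol; n(e⁻) = 2 × 0.02811 = 0.05622 mol
Q = 0.05622 × 96485 = 5424 C
t = 5424 / 14.2 = 382.0 s = 6.37 min

6.37 min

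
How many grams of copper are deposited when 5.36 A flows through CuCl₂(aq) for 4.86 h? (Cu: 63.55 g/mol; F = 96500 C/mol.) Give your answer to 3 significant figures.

30.9 g

Charge passed = 5.36 × 17496 = 93780 C
n(e⁻) = Q/F = 93780/96500 = 0.9718 mol
Cu²⁺ + 2e⁻ → Cu, so n(Cu) = 0.9718 / 2 = 0.4859 mol
m = 0.4859 × 63.55 = 30.9 g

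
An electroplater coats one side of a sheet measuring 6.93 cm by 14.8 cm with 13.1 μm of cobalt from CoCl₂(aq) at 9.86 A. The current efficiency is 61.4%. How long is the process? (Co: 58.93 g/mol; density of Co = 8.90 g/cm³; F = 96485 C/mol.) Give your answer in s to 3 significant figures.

Plated area = 6.93 × 14.8 = 102.6 cm²
Volume = 102.6 × 13.1×10⁻⁴ cm = 0.1344 cm³
m(Co) = 0.1344 × 8.90 = 1.196 g
n(Co) = 1.196 / 58.93 = 0.02030 mol; n(e⁻) = 2 × 0.02030 = 0.04060 mol
Q = 0.04060 × 96485 / 0.614 = 6380 C
t = 6380 / 9.86 = 647.1 s

647 s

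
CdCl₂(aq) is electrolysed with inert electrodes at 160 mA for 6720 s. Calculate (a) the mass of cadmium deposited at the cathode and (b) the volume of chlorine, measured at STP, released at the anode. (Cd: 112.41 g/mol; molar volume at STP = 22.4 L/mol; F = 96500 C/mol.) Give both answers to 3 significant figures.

Q = 0.160 × 6720 = 1075 C; n(e⁻) = 1075 / 96500 = 0.01114 mol
Cathode: Cd²⁺ + 2e⁻ → Cd → n(Cd) = 0.01114/2 = 0.005570 mol → 0.626 g
Anode: 2Cl⁻ → Cl₂ + 2e⁻ → n(Cl₂) = 0.01114/2 = 0.005570 mol → 0.125 L

0.626 g Cd; 0.125 L Cl₂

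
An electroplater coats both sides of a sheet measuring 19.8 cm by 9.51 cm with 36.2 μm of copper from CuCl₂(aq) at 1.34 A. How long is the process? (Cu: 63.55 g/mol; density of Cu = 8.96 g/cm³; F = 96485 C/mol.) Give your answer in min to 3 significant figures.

Plated area = 2 × 19.8 × 9.51 = 376.6 cm²
Volume = 376.6 × 36.2×10⁻⁴ cm = 1.363 cm³
m(Cu) = 1.363 × 8.96 = 12.21 g
n(Cu) = 12.21 / 63.55 = 0.1921 mol; n(e⁻) = 2 × 0.1921 = 0.3842 mol
Q = 0.3842 × 96485 = 37070 C
t = 37070 / 1.34 = 27660 s = 461 min

461 min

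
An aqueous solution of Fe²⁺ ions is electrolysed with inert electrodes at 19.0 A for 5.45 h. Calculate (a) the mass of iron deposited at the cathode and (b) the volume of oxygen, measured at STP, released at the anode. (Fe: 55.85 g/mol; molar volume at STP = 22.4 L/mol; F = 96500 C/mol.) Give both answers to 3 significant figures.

Q = 19.0 × 19620 = 3.728×10^5 C; n(e⁻) = 3.728×10^5 / 96500 = 3.863 mol
Cathode: Fe²⁺ + 2e⁻ → Fe → n(Fe) = 3.863/2 = 1.932 mol → 108 g
Anode: 2H₂O → O₂ + 4H⁺ + 4e⁻ → n(O₂) = 3.863/4 = 0.9658 mol → 21.6 L

108 g Fe; 21.6 L O₂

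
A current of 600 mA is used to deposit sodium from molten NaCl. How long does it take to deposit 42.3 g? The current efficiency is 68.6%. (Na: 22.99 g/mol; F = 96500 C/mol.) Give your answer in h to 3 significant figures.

120 h

n(Na) = 42.3 / 22.99 = 1.840 mol
Na⁺ + e⁻ → Na, so n(e⁻) = 1.840 mol
Q = 1.840 × 96500 / 0.686 = 2.588×10^5 C
t = Q / I = 2.588×10^5 / 0.600 = 4.313×10^5 s = 120 h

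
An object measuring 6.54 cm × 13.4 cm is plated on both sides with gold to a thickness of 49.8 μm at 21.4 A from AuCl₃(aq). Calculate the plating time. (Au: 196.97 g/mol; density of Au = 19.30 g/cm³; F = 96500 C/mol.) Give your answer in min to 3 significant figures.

Plated area = 2 × 6.54 × 13.4 = 175.3 cm²
Volume = 175.3 × 49.8×10⁻⁴ cm = 0.8730 cm³
m(Au) = 0.8730 × 19.30 = 16.85 g
n(Au) = 16.85 / 196.97 = 0.08555 mol; n(e⁻) = 3 × 0.08555 = 0.2567 mol
Q = 0.2567 × 96500 = 24770 C
t = 24770 / 21.4 = 1157 s = 19.3 min

19.3 min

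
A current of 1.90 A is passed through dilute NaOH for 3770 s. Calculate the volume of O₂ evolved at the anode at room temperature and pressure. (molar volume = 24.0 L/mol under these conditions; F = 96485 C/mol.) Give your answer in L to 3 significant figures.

0.445 L

Charge passed = 1.90 × 3770 = 7163 C
Moles of electrons = 7163 / 96485 = 0.07424 mol
2H₂O → O₂ + 4H⁺ + 4e⁻, so n(O₂) = 0.07424 / 4 = 0.01856 mol
V = 0.01856 × 24.0 = 0.4454 L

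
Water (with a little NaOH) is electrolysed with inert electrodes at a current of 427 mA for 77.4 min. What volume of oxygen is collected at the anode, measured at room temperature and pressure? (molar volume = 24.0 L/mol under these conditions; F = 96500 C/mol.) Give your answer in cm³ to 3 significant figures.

123 cm³

Charge passed = 0.427 × 4644 = 1983 C
n(e⁻) = Q/F = 1983/96500 = 0.02055 mol
2H₂O → O₂ + 4H⁺ + 4e⁻, so n(O₂) = 0.02055 / 4 = 0.005138 mol
V = 0.005138 × 24.0 = 0.1233 L
= 123 cm³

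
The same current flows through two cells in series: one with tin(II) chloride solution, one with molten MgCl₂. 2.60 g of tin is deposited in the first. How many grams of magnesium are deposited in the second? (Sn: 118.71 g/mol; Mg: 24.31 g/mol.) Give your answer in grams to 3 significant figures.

n(Sn) = 2.60 / 118.71 = 0.02190 mol
Sn²⁺ + 2e⁻ → Sn, so n(e⁻) = 2 × 0.02190 = 0.04380 mol
Same current for the same time ⇒ same n(e⁻) = 0.04380 mol in both cells.
Mg²⁺ + 2e⁻ → Mg, so n(Mg) = 0.04380 / 2 = 0.02190 mol
m(Mg) = 0.02190 × 24.31 = 0.532 g

0.532 g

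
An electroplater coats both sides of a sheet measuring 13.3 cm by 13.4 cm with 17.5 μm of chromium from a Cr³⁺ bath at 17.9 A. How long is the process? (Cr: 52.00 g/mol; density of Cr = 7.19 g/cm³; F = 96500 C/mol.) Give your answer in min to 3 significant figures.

23.2 min

Plated area = 2 × 13.3 × 13.4 = 356.4 cm²
Volume = 356.4 × 17.5×10⁻⁴ cm = 0.6237 cm³
m(Cr) = 0.6237 × 7.19 = 4.484 g
n(Cr) = 4.484 / 52.00 = 0.08623 mol; n(e⁻) = 3 × 0.08623 = 0.2587 mol
Q = 0.2587 × 96500 = 24960 C
t = 24960 / 17.9 = 1394 s = 23.2 min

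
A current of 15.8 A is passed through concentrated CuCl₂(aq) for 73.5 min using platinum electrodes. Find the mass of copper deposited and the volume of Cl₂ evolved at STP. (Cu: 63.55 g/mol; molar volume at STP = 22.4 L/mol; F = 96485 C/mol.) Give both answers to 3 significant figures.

Q = 15.8 × 4410 = 69680 C; n(e⁻) = 69680 / 96485 = 0.7222 mol
Cathode: Cu²⁺ + 2e⁻ → Cu → n(Cu) = 0.7222/2 = 0.3611 mol → 22.9 g
Anode: 2Cl⁻ → Cl₂ + 2e⁻ → n(Cl₂) = 0.7222/2 = 0.3611 mol → 8.09 L

22.9 g Cu; 8.09 L Cl₂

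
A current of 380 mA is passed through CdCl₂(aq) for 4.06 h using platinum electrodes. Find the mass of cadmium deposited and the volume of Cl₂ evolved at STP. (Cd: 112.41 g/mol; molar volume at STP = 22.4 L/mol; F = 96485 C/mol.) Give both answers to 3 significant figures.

3.24 g Cd; 0.645 L Cl₂

Q = 0.380 × 14616 = 5554 C; n(e⁻) = 5554 / 96485 = 0.05756 mol
Cathode: Cd²⁺ + 2e⁻ → Cd → n(Cd) = 0.05756/2 = 0.02878 mol → 3.24 g
Anode: 2Cl⁻ → Cl₂ + 2e⁻ → n(Cl₂) = 0.05756/2 = 0.02878 mol → 0.645 L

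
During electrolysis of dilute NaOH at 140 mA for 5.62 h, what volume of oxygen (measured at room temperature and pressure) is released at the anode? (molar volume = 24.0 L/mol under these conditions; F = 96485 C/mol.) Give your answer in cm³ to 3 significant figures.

Q = 0.140 A × 20232 s = 2832 C
Moles of electrons = 2832 / 96485 = 0.02935 mol
2H₂O → O₂ + 4H⁺ + 4e⁻, so n(O₂) = 0.02935 / 4 = 0.007338 mol
V = 0.007338 × 24.0 = 0.1761 L
= 176 cm³

176 cm³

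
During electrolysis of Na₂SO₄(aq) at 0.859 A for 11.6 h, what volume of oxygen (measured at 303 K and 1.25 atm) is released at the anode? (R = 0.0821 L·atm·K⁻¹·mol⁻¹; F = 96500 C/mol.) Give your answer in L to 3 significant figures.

Charge passed = 0.859 × 41760 = 35870 C
n(e⁻) = Q/F = 35870/96500 = 0.3717 mol
2H₂O → O₂ + 4H⁺ + 4e⁻, so n(O₂) = 0.3717 / 4 = 0.09293 mol
V = nRT/P = 0.09293 × 0.0821 × 303 / 1.25 = 1.849 L

1.85 L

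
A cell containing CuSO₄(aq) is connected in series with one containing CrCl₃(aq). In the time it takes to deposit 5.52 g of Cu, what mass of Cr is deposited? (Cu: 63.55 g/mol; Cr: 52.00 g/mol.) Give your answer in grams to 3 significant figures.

3.01 g

n(Cu) = 5.52 / 63.55 = 0.08686 mol
Cu²⁺ + 2e⁻ → Cu, so n(e⁻) = 2 × 0.08686 = 0.1737 mol
Since the cells are in series, n(e⁻) in the Cr cell is also 0.1737 mol.
Cr³⁺ + 3e⁻ → Cr, so n(Cr) = 0.1737 / 3 = 0.05790 mol
m(Cr) = 0.05790 × 52.00 = 3.01 g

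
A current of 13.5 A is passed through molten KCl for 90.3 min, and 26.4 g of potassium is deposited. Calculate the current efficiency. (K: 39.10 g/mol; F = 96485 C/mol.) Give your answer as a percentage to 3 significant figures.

89.1%

Q = 13.5 × 5418 = 73140 C
n(e⁻) = 73140 / 96485 = 0.7580 mol
K⁺ + e⁻ → K, so theoretical n(K) = 0.7580 mol → 29.64 g
Efficiency = 26.4 / 29.64 = 0.8907 = 89.1%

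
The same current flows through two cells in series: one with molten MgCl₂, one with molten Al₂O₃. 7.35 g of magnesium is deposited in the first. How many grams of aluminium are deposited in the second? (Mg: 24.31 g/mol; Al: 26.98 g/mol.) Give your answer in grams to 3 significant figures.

5.44 g

n(Mg) = 7.35 / 24.31 = 0.3023 mol
Mg²⁺ + 2e⁻ → Mg, so n(e⁻) = 2 × 0.3023 = 0.6046 mol
The cells are in series, so the same charge (and hence the same n(e⁻) = 0.6046 mol) passes through both.
Al³⁺ + 3e⁻ → Al, so n(Al) = 0.6046 / 3 = 0.2015 mol
m(Al) = 0.2015 × 26.98 = 5.44 g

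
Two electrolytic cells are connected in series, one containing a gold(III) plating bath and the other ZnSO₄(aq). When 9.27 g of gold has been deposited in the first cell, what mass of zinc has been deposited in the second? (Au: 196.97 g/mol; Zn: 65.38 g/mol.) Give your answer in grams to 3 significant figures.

n(Au) = 9.27 / 196.97 = 0.04706 mol
Au³⁺ + 3e⁻ → Au, so n(e⁻) = 3 × 0.04706 = 0.1412 mol
The cells are in series, so the same charge (and hence the same n(e⁻) = 0.1412 mol) passes through both.
Zn²⁺ + 2e⁻ → Zn, so n(Zn) = 0.1412 / 2 = 0.07060 mol
m(Zn) = 0.07060 × 65.38 = 4.62 g

4.62 g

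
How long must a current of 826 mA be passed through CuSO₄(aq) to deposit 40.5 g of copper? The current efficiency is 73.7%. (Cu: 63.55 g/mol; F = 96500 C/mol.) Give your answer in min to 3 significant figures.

3370 min

n(Cu) = 40.5 / 63.55 = 0.6373 mol
Cu²⁺ + 2e⁻ → Cu, so n(e⁻) = 2 × 0.6373 = 1.275 mol
Q = 1.275 × 96500 / 0.737 = 1.669×10^5 C
t = Q / I = 1.669×10^5 / 0.826 = 2.021×10^5 s = 3370 min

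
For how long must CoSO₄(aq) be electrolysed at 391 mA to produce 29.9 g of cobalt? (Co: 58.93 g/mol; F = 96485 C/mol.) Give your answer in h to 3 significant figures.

n(Co) = 29.9 / 58.93 = 0.5074 mol
Co²⁺ + 2e⁻ → Co, so n(e⁻) = 2 × 0.5074 = 1.015 mol
Q = 1.015 × 96485 = 97930 C
t = Q / I = 97930 / 0.391 = 2.505×10^5 s = 69.6 h

69.6 h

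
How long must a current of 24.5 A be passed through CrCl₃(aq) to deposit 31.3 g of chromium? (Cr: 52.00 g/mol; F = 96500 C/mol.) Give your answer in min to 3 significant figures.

119 min

n(Cr) = 31.3 / 52.00 = 0.6019 mol
Cr³⁺ + 3e⁻ → Cr, so n(e⁻) = 3 × 0.6019 = 1.806 mol
Q = 1.806 × 96500 = 1.743×10^5 C
t = Q / I = 1.743×10^5 / 24.5 = 7114 s = 119 min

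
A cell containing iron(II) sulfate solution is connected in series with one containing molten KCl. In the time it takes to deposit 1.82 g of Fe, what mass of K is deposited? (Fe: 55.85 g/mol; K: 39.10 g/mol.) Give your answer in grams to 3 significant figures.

2.55 g

n(Fe) = 1.82 / 55.85 = 0.03259 mol
Fe²⁺ + 2e⁻ → Fe, so n(e⁻) = 2 × 0.03259 = 0.06518 mol
In series, the same 0.06518 mol of electrons flows through the second cell.
K⁺ + e⁻ → K, so n(K) = 0.06518 mol
m(K) = 0.06518 × 39.10 = 2.55 g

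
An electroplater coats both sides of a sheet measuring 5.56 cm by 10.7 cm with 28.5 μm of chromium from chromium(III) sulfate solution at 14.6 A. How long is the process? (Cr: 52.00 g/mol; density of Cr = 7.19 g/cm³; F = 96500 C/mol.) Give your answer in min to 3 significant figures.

15.5 min

Plated area = 2 × 5.56 × 10.7 = 119.0 cm²
Volume = 119.0 × 28.5×10⁻⁴ cm = 0.3392 cm³
m(Cr) = 0.3392 × 7.19 = 2.439 g
n(Cr) = 2.439 / 52.00 = 0.04690 mol; n(e⁻) = 3 × 0.04690 = 0.1407 mol
Q = 0.1407 × 96500 = 13580 C
t = 13580 / 14.6 = 930.1 s = 15.5 min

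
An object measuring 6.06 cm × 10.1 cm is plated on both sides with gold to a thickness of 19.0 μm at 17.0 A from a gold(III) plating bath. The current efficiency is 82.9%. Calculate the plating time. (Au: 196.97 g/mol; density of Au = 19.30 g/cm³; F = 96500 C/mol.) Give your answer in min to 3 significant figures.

7.80 min

Plated area = 2 × 6.06 × 10.1 = 122.4 cm²
Volume = 122.4 × 19.0×10⁻⁴ cm = 0.2326 cm³
m(Au) = 0.2326 × 19.30 = 4.489 g
n(Au) = 4.489 / 196.97 = 0.02279 mol; n(e⁻) = 3 × 0.02279 = 0.06837 mol
Q = 0.06837 × 96500 / 0.829 = 7959 C
t = 7959 / 17.0 = 468.2 s = 7.80 min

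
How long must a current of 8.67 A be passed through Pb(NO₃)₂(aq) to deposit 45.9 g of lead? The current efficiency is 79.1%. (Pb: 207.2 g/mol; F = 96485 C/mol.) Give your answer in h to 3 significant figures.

1.73 h

n(Pb) = 45.9 / 207.2 = 0.2215 mol
Pb²⁺ + 2e⁻ → Pb, so n(e⁻) = 2 × 0.2215 = 0.4430 mol
Q = 0.4430 × 96485 / 0.791 = 54040 C
t = Q / I = 54040 / 8.67 = 6233 s = 1.73 h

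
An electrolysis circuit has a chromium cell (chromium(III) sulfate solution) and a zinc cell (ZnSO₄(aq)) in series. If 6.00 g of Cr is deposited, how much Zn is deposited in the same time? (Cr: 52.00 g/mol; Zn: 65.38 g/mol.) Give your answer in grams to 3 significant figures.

11.3 g

n(Cr) = 6.00 / 52.00 = 0.1154 mol
Cr³⁺ + 3e⁻ → Cr, so n(e⁻) = 3 × 0.1154 = 0.3462 mol
Since the cells are in series, n(e⁻) in the Zn cell is also 0.3462 mol.
Zn²⁺ + 2e⁻ → Zn, so n(Zn) = 0.3462 / 2 = 0.1731 mol
m(Zn) = 0.1731 × 65.38 = 11.3 g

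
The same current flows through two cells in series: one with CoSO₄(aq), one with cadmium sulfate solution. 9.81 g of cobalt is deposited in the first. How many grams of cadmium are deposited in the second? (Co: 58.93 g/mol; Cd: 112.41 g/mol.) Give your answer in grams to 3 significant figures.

n(Co) = 9.81 / 58.93 = 0.1665 mol
Co²⁺ + 2e⁻ → Co, so n(e⁻) = 2 × 0.1665 = 0.3330 mol
In series, the same 0.3330 mol of electrons flows through the second cell.
Cd²⁺ + 2e⁻ → Cd, so n(Cd) = 0.3330 / 2 = 0.1665 mol
m(Cd) = 0.1665 × 112.41 = 18.7 g

18.7 g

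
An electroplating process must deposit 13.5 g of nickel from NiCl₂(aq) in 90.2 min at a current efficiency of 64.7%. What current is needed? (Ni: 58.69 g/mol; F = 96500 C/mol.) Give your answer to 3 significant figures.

n(Ni) = 13.5 / 58.69 = 0.2300 mol
Ni²⁺ + 2e⁻ → Ni, so n(e⁻) = 2 × 0.2300 = 0.4600 mol
Q = 0.4600 × 96500 / 0.647 = 68610 C
I = Q / t = 68610 / 5412 s = 12.7 A

12.7 A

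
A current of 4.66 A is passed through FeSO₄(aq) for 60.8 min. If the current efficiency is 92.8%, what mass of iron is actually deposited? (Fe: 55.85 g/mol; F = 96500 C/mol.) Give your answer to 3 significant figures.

4.57 g

Q = 4.66 × 3648 = 17000 C
n(e⁻) = 17000 / 96500 = 0.1762 mol
Fe²⁺ + 2e⁻ → Fe, so theoretical m(Fe) = 0.08810 × 55.85 = 4.920 g
Actual mass = 92.8% × 4.920 = 4.57 g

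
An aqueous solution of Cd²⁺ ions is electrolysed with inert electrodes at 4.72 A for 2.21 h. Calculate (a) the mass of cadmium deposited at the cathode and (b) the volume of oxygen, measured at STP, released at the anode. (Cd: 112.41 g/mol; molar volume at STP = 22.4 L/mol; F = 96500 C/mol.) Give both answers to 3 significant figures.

Q = 4.72 × 7956 = 37550 C; n(e⁻) = 37550 / 96500 = 0.3891 mol
Cathode: Cd²⁺ + 2e⁻ → Cd → n(Cd) = 0.3891/2 = 0.1946 mol → 21.9 g
Anode: 2H₂O → O₂ + 4H⁺ + 4e⁻ → n(O₂) = 0.3891/4 = 0.09728 mol → 2.18 L

21.9 g Cd; 2.18 L O₂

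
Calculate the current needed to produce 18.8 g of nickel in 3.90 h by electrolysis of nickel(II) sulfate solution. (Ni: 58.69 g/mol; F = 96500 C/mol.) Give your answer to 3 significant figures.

4.40 A

n(Ni) = 18.8 / 58.69 = 0.3203 mol
Ni²⁺ + 2e⁻ → Ni, so n(e⁻) = 2 × 0.3203 = 0.6406 mol
Q = 0.6406 × 96500 = 61820 C
I = Q / t = 61820 / 14040 s = 4.40 A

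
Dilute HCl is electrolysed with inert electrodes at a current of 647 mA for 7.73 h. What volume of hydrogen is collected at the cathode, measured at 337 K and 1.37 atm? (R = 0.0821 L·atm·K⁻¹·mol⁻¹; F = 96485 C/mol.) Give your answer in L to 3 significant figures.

Charge passed = 0.647 × 27828 = 18000 C
n(e⁻) = 18000 / 96485 = 0.1866 mol
2H⁺ + 2e⁻ → H₂, so n(H₂) = 0.1866 / 2 = 0.09330 mol
V = nRT/P = 0.09330 × 0.0821 × 337 / 1.37 = 1.884 L

1.88 L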